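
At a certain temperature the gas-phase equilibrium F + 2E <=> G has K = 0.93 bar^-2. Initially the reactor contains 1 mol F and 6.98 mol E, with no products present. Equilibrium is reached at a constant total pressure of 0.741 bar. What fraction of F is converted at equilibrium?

X = 0.277

Let X = conversion of F (basis 1 mol F); extent of reaction ξ = X.
At extent ξ: n_F = 1 − X; n_E = 6.98 − 2X; n_G = X.
n_T = Σnᵢ = 7.98 − 2X.
y_i = n_i/n_T, p_i = y_i·P. K = p_G / (p_F p_E^2).
Equating to 0.93 bar^-2 and solving on 0 < X < 1: X = 0.277.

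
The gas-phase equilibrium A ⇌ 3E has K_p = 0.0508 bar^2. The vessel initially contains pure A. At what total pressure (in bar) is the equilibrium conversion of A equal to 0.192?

P = 0.641 bar

Basis: 1 mol A initially; let X = conversion of A. Extent ξ = X.
Moles: n_A = 1 − X; n_E = 3X.
Summing: n_T = 1 + 2X.
K_p = p_E^3 / (p_A) with p_i = (n_i/n_T)·P.
At X = 0.192: the mole-fraction product g(X) = Π y_i^ν_i = 0.1235. Since K_p = g(X)·P^{2}, P = (K_p/g)^(1/2) = (0.0508/0.1235)^(1/2) = 0.641 bar.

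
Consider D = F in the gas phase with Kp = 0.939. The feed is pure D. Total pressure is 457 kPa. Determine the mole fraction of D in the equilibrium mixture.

Take 1 mol D as basis and let X be its fractional conversion, so ξ = X.
Mole table: n_D = 1 − X; n_F = X.
Since Δν = 0, n_T = 1 throughout.
y_i = n_i/n_T, p_i = y_i·P. Kp = p_F / (p_D).
Setting this equal to 0.939 and taking the physical root (0 < X < 1) gives X = 0.484.
Then n_D = 0.516, n_T = 1, so y_D = 0.516.

y_D = 0.516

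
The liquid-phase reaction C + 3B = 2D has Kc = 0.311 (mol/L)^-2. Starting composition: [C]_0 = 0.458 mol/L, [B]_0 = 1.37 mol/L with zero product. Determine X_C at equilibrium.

Let X = conversion of C; extent ξ = 0.458·X mol/L.
Concentrations: [C] = 0.458 − 0.458X; [B] = 1.37 − 1.37X; [D] = 0.916X.
Kc = [D]^2 / ([C] [B]^3).
Solving Kc = 0.311 for X ∈ (0,1): X = 0.312.

X = 0.312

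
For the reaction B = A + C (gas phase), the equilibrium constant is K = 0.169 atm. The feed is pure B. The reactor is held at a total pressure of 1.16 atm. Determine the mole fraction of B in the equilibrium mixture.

Basis: 1 mol B initially; let X = conversion of B. Extent ξ = X.
At extent ξ: n_B = 1 − X; n_A = X; n_C = X.
Total moles n_T = 1 + X.
Mole fractions y_i = n_i/n_T; K = p_A p_C / (p_B) with p_i = y_i·P.
Substituting and setting equal to 0.169 atm gives a polynomial in X; the root in (0,1) is X = 0.357.
Then n_B = 0.643, n_T = 1.36, so y_B = 0.474.

y_B = 0.474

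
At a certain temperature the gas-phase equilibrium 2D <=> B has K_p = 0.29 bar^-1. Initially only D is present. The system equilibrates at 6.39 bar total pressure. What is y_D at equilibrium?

Let X = conversion of D (basis 1 mol D); extent of reaction ξ = 0.5X.
Mole table: n_D = 1 − X; n_B = 0.5X.
Total moles n_T = 1 − 0.5X.
y_i = n_i/n_T, p_i = y_i·P. K_p = p_B / (p_D^2).
Substituting and setting equal to 0.29 bar^-1 gives a polynomial in X; the root in (0,1) is X = 0.655.
Then n_D = 0.345, n_T = 0.672, so y_D = 0.513.

y_D = 0.513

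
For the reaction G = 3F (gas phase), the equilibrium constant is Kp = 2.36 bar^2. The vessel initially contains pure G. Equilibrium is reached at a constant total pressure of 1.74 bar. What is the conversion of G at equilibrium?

X = 0.381

Let X = conversion of G (basis 1 mol G); extent of reaction ξ = X.
At extent ξ: n_G = 1 − X; n_F = 3X.
Summing: n_T = 1 + 2X.
y_i = n_i/n_T, p_i = y_i·P. Kp = p_F^3 / (p_G).
Equating to 2.36 bar^2 and solving on 0 < X < 1: X = 0.381.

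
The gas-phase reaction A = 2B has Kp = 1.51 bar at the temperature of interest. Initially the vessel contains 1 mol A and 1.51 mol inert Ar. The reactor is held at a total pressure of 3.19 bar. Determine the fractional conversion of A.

X = 0.442

Let X = conversion of A (basis 1 mol A); extent of reaction ξ = X.
Species balance: n_A = 1 − X; n_B = 2X; n_I = 1.51 (inert).
n_T = Σnᵢ = 2.51 + X.
Mole fractions y_i = n_i/n_T; Kp = p_B^2 / (p_A) with p_i = y_i·P.
Equating to 1.51 bar and solving on 0 < X < 1: X = 0.442.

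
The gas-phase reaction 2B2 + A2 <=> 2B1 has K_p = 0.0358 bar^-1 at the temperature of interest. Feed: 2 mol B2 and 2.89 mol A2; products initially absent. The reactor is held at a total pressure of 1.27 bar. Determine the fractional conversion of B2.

X = 0.140

Let X = conversion of B2 (basis 2 mol B2); extent of reaction ξ = X.
Species balance: n_B2 = 2 − 2X; n_A2 = 2.89 − X; n_B1 = 2X.
Summing: n_T = 4.89 − X.
y_i = n_i/n_T, p_i = y_i·P. K_p = p_B1^2 / (p_B2^2 p_A2).
Substituting and setting equal to 0.0358 bar^-1 gives a polynomial in X; the root in (0,1) is X = 0.140.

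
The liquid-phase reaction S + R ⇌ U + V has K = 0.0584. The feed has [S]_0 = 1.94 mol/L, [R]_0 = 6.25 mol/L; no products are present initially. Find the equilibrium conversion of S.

X = 0.335

Let X = conversion of S; extent ξ = 1.94·X mol/L.
Concentrations: [S] = 1.94 − 1.94X; [R] = 6.25 − 1.94X; [U] = 1.94X; [V] = 1.94X.
K = [U] [V] / ([S] [R]).
Setting equal to 0.0584 and solving for X on (0,1) gives X = 0.335.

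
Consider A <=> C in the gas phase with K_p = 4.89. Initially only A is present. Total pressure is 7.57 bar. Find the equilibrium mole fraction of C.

y_C = 0.830

Let X = conversion of A (basis 1 mol A); extent of reaction ξ = X.
At extent ξ: n_A = 1 − X; n_C = X.
Total moles n_T = 1 (Δν = 0, constant).
With p_i = (n_i/n_T)P, K_p = p_C / (p_A).
This yields a degree-1 equation in X; solving on (0,1), X = 0.830.
Then n_C = 0.83, n_T = 1, so y_C = 0.830.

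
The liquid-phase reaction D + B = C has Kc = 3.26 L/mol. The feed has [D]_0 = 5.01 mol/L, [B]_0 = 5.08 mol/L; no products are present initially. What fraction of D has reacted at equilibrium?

Let X = conversion of D; extent ξ = 5.01·X mol/L.
Concentrations: [D] = 5.01 − 5.01X; [B] = 5.08 − 5.01X; [C] = 5.01X.
Kc = [C] / ([D] [B]).
Solving Kc = 3.26 for X ∈ (0,1): X = 0.787.

X = 0.787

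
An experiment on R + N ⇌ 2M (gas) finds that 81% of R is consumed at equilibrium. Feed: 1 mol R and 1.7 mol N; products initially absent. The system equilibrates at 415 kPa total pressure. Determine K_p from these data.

Let X = conversion of R (basis 1 mol R); extent of reaction ξ = X.
At extent ξ: n_R = 1 − X; n_N = 1.7 − X; n_M = 2X.
Since Δν = 0, n_T = 2.7 throughout.
At X = 0.81: n_R = 0.19, n_N = 0.89, n_M = 1.62, n_T = 2.7.
p_i = (n_i/n_T)·P. K_p = p_M^2 / (p_R p_N) = 15.5.

K_p = 15.5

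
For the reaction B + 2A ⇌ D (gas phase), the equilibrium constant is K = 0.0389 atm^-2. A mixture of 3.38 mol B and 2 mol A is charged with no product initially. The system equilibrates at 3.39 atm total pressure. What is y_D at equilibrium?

Take 2 mol A as basis and let X be its fractional conversion, so ξ = X.
At extent ξ: n_B = 3.38 − X; n_A = 2 − 2X; n_D = X.
Total moles n_T = 5.38 − 2X.
With p_i = (n_i/n_T)P, K = p_D / (p_B p_A^2).
This yields a degree-3 equation in X; solving on (0,1), X = 0.159.
Then n_D = 0.159, n_T = 5.06, so y_D = 0.031.

y_D = 0.031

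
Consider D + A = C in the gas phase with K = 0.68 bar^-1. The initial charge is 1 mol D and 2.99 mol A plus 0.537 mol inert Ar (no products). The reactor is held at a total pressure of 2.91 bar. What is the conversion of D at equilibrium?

X = 0.548

Take 1 mol D as basis and let X be its fractional conversion, so ξ = X.
Moles: n_D = 1 − X; n_A = 2.99 − X; n_C = X; n_I = 0.537 (inert).
Total moles n_T = 4.53 − X.
Mole fractions y_i = n_i/n_T; K = p_C / (p_D p_A) with p_i = y_i·P.
Equating to 0.68 bar^-1 and solving on 0 < X < 1: X = 0.548.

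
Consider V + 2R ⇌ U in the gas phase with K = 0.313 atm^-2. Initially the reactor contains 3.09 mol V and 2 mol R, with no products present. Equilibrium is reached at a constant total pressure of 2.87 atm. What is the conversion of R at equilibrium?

X = 0.458

Take 2 mol R as basis and let X be its fractional conversion, so ξ = X.
Mole table: n_V = 3.09 − X; n_R = 2 − 2X; n_U = X.
Total moles n_T = 5.09 − 2X.
With p_i = (n_i/n_T)P, K = p_U / (p_V p_R^2).
Setting this equal to 0.313 atm^-2 and taking the physical root (0 < X < 1) gives X = 0.458.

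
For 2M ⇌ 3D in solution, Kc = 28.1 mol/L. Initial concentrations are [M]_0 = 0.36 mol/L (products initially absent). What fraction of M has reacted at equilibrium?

X = 0.840

Let X = conversion of M; extent ξ = 0.36X/2 mol/L.
Concentrations: [M] = 0.36 − 0.36X; [D] = 0.54X.
Kc = [D]^3 / ([M]^2).
Solving Kc = 28.1 for X ∈ (0,1): X = 0.840.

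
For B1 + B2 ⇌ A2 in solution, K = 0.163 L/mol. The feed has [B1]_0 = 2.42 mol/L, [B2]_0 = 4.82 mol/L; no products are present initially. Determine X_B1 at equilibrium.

Let X = conversion of B1; extent ξ = 2.42·X mol/L.
Concentrations: [B1] = 2.42 − 2.42X; [B2] = 4.82 − 2.42X; [A2] = 2.42X.
K = [A2] / ([B1] [B2]).
Setting equal to 0.163 and solving for X on (0,1) gives X = 0.388.

X = 0.388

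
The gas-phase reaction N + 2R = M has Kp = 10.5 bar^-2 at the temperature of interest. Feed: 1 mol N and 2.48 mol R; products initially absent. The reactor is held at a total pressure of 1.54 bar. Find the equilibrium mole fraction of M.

y_M = 0.460

Take 1 mol N as basis and let X be its fractional conversion, so ξ = X.
Moles: n_N = 1 − X; n_R = 2.48 − 2X; n_M = X.
n_T = Σnᵢ = 3.48 − 2X.
With p_i = (n_i/n_T)P, Kp = p_M / (p_N p_R^2).
Substituting and setting equal to 10.5 bar^-2 gives a polynomial in X; the root in (0,1) is X = 0.834.
Then n_M = 0.834, n_T = 1.81, so y_M = 0.460.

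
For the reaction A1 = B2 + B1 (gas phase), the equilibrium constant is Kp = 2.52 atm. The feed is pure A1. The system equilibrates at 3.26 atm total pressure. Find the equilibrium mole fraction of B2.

y_B2 = 0.398

Basis: 1 mol A1 initially; let X = conversion of A1. Extent ξ = X.
At extent ξ: n_A1 = 1 − X; n_B2 = X; n_B1 = X.
n_T = Σnᵢ = 1 + X.
With p_i = (n_i/n_T)P, Kp = p_B2 p_B1 / (p_A1).
Setting this equal to 2.52 atm and taking the physical root (0 < X < 1) gives X = 0.660.
Then n_B2 = 0.66, n_T = 1.66, so y_B2 = 0.398.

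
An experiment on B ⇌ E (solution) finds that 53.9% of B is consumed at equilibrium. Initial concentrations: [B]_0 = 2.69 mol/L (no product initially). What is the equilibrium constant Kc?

Let X = conversion of B.
Concentrations: [B] = 2.69 − 2.69X; [E] = 2.69X.
At X = 0.539: [B] = 1.24, [E] = 1.45.
Kc = [E] / ([B]) = 1.17.

Kc = 1.17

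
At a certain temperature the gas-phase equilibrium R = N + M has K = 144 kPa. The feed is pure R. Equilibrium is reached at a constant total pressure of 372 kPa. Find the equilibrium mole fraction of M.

Let X = conversion of R (basis 1 mol R); extent of reaction ξ = X.
Mole table: n_R = 1 − X; n_N = X; n_M = X.
Summing: n_T = 1 + X.
Mole fractions y_i = n_i/n_T; K = p_N p_M / (p_R) with p_i = y_i·P.
This yields a degree-2 equation in X; solving on (0,1), X = 0.528.
Then n_M = 0.528, n_T = 1.53, so y_M = 0.346.

y_M = 0.346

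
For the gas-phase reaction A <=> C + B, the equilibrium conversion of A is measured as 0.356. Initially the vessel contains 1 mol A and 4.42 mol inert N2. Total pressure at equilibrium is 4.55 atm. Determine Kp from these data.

Kp = 0.155 atm

Let X = conversion of A (basis 1 mol A); extent of reaction ξ = X.
At extent ξ: n_A = 1 − X; n_C = X; n_B = X; n_I = 4.42 (inert).
Total moles n_T = 5.42 + X.
At X = 0.356: n_A = 0.644, n_C = 0.356, n_B = 0.356, n_T = 5.78.
p_i = (n_i/n_T)·P. Kp = p_C p_B / (p_A) = 0.155 atm.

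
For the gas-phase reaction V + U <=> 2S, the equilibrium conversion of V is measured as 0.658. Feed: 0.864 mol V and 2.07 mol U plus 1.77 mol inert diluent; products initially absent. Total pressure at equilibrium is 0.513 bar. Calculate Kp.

Take 0.864 mol V as basis and let X be its fractional conversion, so ξ = 0.864X.
At extent ξ: n_V = 0.864 − 0.864X; n_U = 2.07 − 0.864X; n_S = 1.73X; n_I = 1.77 (inert).
Since Δν = 0, n_T = 4.7 throughout.
At X = 0.658: n_V = 0.295, n_U = 1.5, n_S = 1.14, n_T = 4.7.
p_i = (n_i/n_T)·P. Kp = p_S^2 / (p_V p_U) = 2.91.

Kp = 2.91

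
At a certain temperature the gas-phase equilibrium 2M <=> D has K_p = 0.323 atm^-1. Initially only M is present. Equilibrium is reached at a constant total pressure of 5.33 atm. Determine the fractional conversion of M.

X = 0.644

Let X = conversion of M (basis 1 mol M); extent of reaction ξ = 0.5X.
Species balance: n_M = 1 − X; n_D = 0.5X.
Total moles n_T = 1 − 0.5X.
With p_i = (n_i/n_T)P, K_p = p_D / (p_M^2).
Equating to 0.323 atm^-1 and solving on 0 < X < 1: X = 0.644.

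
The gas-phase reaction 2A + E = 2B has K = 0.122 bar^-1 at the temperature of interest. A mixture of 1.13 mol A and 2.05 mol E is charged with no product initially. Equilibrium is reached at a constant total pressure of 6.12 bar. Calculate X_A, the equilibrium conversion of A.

Let X = conversion of A (basis 1.13 mol A); extent of reaction ξ = 0.565X.
At extent ξ: n_A = 1.13 − 1.13X; n_E = 2.05 − 0.565X; n_B = 1.13X.
n_T = Σnᵢ = 3.18 − 0.565X.
Mole fractions y_i = n_i/n_T; K = p_B^2 / (p_A^2 p_E) with p_i = y_i·P.
This yields a degree-3 equation in X; solving on (0,1), X = 0.404.

X = 0.404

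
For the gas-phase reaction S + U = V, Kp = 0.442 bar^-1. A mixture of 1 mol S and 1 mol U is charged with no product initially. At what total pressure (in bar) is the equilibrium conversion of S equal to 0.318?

P = 2.6 bar

Take 1 mol S as basis and let X be its fractional conversion, so ξ = X.
At extent ξ: n_S = 1 − X; n_U = 1 − X; n_V = X.
n_T = Σnᵢ = 2 − X.
Kp = p_V / (p_S p_U) with p_i = (n_i/n_T)·P.
At X = 0.318: the mole-fraction product g(X) = Π y_i^ν_i = 1.15. Since Kp = g(X)·P^{-1}, P = (g/Kp)^(1/1) = (1.15/0.442)^(1/1) = 2.6 bar.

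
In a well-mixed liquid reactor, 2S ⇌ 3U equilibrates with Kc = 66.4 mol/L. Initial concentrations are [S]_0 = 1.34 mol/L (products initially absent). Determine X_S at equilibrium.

X = 0.810

Let X = conversion of S; extent ξ = 1.34X/2 mol/L.
Concentrations: [S] = 1.34 − 1.34X; [U] = 2.01X.
Kc = [U]^3 / ([S]^2).
This equals 66.4 at X = 0.810 (the root in 0 < X < 1).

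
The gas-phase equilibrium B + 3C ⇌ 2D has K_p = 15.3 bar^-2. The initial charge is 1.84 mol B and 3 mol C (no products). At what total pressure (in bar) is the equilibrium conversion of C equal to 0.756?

Basis: 3 mol C initially; let X = conversion of C. Extent ξ = X.
Mole table: n_B = 1.84 − X; n_C = 3 − 3X; n_D = 2X.
Summing: n_T = 4.84 − 2X.
K_p = p_D^2 / (p_B p_C^3) with p_i = (n_i/n_T)·P.
At X = 0.756: the mole-fraction product g(X) = Π y_i^ν_i = 59.55. Since K_p = g(X)·P^{-2}, P = (g/K_p)^(1/2) = (59.55/15.3)^(1/2) = 1.97 bar.

P = 1.97 bar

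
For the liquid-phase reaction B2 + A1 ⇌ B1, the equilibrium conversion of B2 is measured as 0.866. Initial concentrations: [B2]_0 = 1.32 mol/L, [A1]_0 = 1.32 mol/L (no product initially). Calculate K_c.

K_c = 36.5 L/mol

Let X = conversion of B2.
Concentrations: [B2] = 1.32 − 1.32X; [A1] = 1.32 − 1.32X; [B1] = 1.32X.
At X = 0.866: [B2] = 0.177, [A1] = 0.177, [B1] = 1.14.
K_c = [B1] / ([B2] [A1]) = 36.5 L/mol.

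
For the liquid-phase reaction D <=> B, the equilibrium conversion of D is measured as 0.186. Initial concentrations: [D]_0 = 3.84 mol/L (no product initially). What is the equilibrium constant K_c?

K_c = 0.229

Let X = conversion of D.
Concentrations: [D] = 3.84 − 3.84X; [B] = 3.84X.
At X = 0.186: [D] = 3.13, [B] = 0.714.
K_c = [B] / ([D]) = 0.229.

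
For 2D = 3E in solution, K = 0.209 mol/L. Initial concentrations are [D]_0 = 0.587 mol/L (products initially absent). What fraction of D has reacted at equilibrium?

Let X = conversion of D; extent ξ = 0.587X/2 mol/L.
Concentrations: [D] = 0.587 − 0.587X; [E] = 0.88X.
K = [E]^3 / ([D]^2).
This equals 0.209 at X = 0.353 (the root in 0 < X < 1).

X = 0.353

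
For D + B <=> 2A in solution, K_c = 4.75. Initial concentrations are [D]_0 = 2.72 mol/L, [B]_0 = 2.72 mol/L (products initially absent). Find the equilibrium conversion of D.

Let X = conversion of D; extent ξ = 2.72·X mol/L.
Concentrations: [D] = 2.72 − 2.72X; [B] = 2.72 − 2.72X; [A] = 5.44X.
K_c = [A]^2 / ([D] [B]).
This equals 4.75 at X = 0.521 (the root in 0 < X < 1).

X = 0.521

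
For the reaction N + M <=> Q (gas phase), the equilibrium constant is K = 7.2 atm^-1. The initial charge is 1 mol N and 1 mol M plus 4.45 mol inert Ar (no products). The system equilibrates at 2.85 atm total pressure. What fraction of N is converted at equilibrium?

X = 0.590

Take 1 mol N as basis and let X be its fractional conversion, so ξ = X.
At extent ξ: n_N = 1 − X; n_M = 1 − X; n_Q = X; n_I = 4.45 (inert).
Summing: n_T = 6.45 − X.
Mole fractions y_i = n_i/n_T; K = p_Q / (p_N p_M) with p_i = y_i·P.
Substituting and setting equal to 7.2 atm^-1 gives a polynomial in X; the root in (0,1) is X = 0.590.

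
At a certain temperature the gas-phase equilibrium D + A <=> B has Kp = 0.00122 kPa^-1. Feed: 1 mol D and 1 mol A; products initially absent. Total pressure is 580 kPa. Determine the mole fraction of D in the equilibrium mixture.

Let X = conversion of D (basis 1 mol D); extent of reaction ξ = X.
Mole table: n_D = 1 − X; n_A = 1 − X; n_B = X.
n_T = Σnᵢ = 2 − X.
With p_i = (n_i/n_T)P, Kp = p_B / (p_D p_A).
Setting this equal to 0.00122 kPa^-1 and taking the physical root (0 < X < 1) gives X = 0.235.
Then n_D = 0.765, n_T = 1.77, so y_D = 0.434.

y_D = 0.434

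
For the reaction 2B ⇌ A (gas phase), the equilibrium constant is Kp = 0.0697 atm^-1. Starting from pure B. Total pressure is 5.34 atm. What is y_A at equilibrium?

Basis: 1 mol B initially; let X = conversion of B. Extent ξ = 0.5X.
Mole table: n_B = 1 − X; n_A = 0.5X.
n_T = Σnᵢ = 1 − 0.5X.
Mole fractions y_i = n_i/n_T; Kp = p_A / (p_B^2) with p_i = y_i·P.
Substituting and setting equal to 0.0697 atm^-1 gives a polynomial in X; the root in (0,1) is X = 0.366.
Then n_A = 0.183, n_T = 0.817, so y_A = 0.224.

y_A = 0.224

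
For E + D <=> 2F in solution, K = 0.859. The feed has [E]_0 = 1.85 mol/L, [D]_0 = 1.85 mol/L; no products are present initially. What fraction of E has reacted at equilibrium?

X = 0.317

Let X = conversion of E; extent ξ = 1.85·X mol/L.
Concentrations: [E] = 1.85 − 1.85X; [D] = 1.85 − 1.85X; [F] = 3.7X.
K = [F]^2 / ([E] [D]).
Solving K = 0.859 for X ∈ (0,1): X = 0.317.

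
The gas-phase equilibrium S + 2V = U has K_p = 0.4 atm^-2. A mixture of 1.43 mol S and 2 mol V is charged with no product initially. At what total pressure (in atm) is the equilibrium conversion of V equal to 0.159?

P = 1.03 atm

Basis: 2 mol V initially; let X = conversion of V. Extent ξ = X.
Moles: n_S = 1.43 − X; n_V = 2 − 2X; n_U = X.
n_T = Σnᵢ = 3.43 − 2X.
K_p = p_U / (p_S p_V^2) with p_i = (n_i/n_T)·P.
At X = 0.159: the mole-fraction product g(X) = Π y_i^ν_i = 0.4282. Since K_p = g(X)·P^{-2}, P = (g/K_p)^(1/2) = (0.4282/0.4)^(1/2) = 1.03 atm.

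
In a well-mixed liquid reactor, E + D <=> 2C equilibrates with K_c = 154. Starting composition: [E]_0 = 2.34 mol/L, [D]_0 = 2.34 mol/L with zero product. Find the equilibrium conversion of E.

Let X = conversion of E; extent ξ = 2.34·X mol/L.
Concentrations: [E] = 2.34 − 2.34X; [D] = 2.34 − 2.34X; [C] = 4.68X.
K_c = [C]^2 / ([E] [D]).
Solving K_c = 154 for X ∈ (0,1): X = 0.861.

X = 0.861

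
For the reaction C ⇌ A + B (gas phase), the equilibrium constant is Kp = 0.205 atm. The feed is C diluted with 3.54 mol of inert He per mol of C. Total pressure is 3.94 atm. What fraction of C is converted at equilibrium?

X = 0.394

Let X = conversion of C (basis 1 mol C); extent of reaction ξ = X.
Species balance: n_C = 1 − X; n_A = X; n_B = X; n_I = 3.54 (inert).
Summing: n_T = 4.54 + X.
With p_i = (n_i/n_T)P, Kp = p_A p_B / (p_C).
Substituting and setting equal to 0.205 atm gives a polynomial in X; the root in (0,1) is X = 0.394.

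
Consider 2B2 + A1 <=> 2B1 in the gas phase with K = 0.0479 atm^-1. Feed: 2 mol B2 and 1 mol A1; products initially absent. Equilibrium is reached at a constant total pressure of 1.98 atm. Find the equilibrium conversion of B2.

Take 2 mol B2 as basis and let X be its fractional conversion, so ξ = X.
Mole table: n_B2 = 2 − 2X; n_A1 = 1 − X; n_B1 = 2X.
Total moles n_T = 3 − X.
y_i = n_i/n_T, p_i = y_i·P. K = p_B1^2 / (p_B2^2 p_A1).
This yields a degree-3 equation in X; solving on (0,1), X = 0.144.

X = 0.144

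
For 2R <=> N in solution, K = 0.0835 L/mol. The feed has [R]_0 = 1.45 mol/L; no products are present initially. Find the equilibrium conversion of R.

X = 0.168

Let X = conversion of R; extent ξ = 1.45X/2 mol/L.
Concentrations: [R] = 1.45 − 1.45X; [N] = 0.725X.
K = [N] / ([R]^2).
This equals 0.0835 at X = 0.168 (the root in 0 < X < 1).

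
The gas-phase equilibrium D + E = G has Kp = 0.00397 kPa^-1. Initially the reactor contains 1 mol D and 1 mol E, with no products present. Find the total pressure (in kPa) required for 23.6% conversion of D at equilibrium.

Let X = conversion of D (basis 1 mol D); extent of reaction ξ = X.
At extent ξ: n_D = 1 − X; n_E = 1 − X; n_G = X.
Total moles n_T = 2 − X.
Kp = p_G / (p_D p_E) with p_i = (n_i/n_T)·P.
At X = 0.236: the mole-fraction product g(X) = Π y_i^ν_i = 0.7132. Since Kp = g(X)·P^{-1}, P = (g/Kp)^(1/1) = (0.7132/0.00397)^(1/1) = 180 kPa.

P = 180 kPa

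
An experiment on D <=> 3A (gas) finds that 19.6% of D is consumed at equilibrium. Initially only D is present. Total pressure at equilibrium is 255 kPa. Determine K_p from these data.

K_p = 8.49e+03 kPa^2

Take 1 mol D as basis and let X be its fractional conversion, so ξ = X.
Mole table: n_D = 1 − X; n_A = 3X.
Total moles n_T = 1 + 2X.
At X = 0.196: n_D = 0.804, n_A = 0.588, n_T = 1.39.
p_i = (n_i/n_T)·P. K_p = p_A^3 / (p_D) = 8.49e+03 kPa^2.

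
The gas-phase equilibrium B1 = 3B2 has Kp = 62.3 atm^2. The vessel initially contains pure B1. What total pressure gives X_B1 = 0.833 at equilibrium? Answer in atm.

P = 2.18 atm

Take 1 mol B1 as basis and let X be its fractional conversion, so ξ = X.
Mole table: n_B1 = 1 − X; n_B2 = 3X.
n_T = Σnᵢ = 1 + 2X.
Kp = p_B2^3 / (p_B1) with p_i = (n_i/n_T)·P.
At X = 0.833: the mole-fraction product g(X) = Π y_i^ν_i = 13.15. Since Kp = g(X)·P^{2}, P = (Kp/g)^(1/2) = (62.3/13.15)^(1/2) = 2.18 atm.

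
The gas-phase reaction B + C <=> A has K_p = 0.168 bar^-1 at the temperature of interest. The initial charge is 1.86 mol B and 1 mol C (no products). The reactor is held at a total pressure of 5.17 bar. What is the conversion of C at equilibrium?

Basis: 1 mol C initially; let X = conversion of C. Extent ξ = X.
Mole table: n_B = 1.86 − X; n_C = 1 − X; n_A = X.
n_T = Σnᵢ = 2.86 − X.
Mole fractions y_i = n_i/n_T; K_p = p_A / (p_B p_C) with p_i = y_i·P.
Substituting and setting equal to 0.168 bar^-1 gives a polynomial in X; the root in (0,1) is X = 0.344.

X = 0.344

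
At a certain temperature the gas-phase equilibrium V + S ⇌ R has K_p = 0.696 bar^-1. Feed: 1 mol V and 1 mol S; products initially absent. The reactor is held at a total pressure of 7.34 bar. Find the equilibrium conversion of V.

X = 0.595

Take 1 mol V as basis and let X be its fractional conversion, so ξ = X.
Mole table: n_V = 1 − X; n_S = 1 − X; n_R = X.
n_T = Σnᵢ = 2 − X.
y_i = n_i/n_T, p_i = y_i·P. K_p = p_R / (p_V p_S).
Substituting and setting equal to 0.696 bar^-1 gives a polynomial in X; the root in (0,1) is X = 0.595.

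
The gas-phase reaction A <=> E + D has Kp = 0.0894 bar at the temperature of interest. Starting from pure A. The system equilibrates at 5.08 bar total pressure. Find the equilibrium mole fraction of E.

y_E = 0.116

Basis: 1 mol A initially; let X = conversion of A. Extent ξ = X.
Mole table: n_A = 1 − X; n_E = X; n_D = X.
Total moles n_T = 1 + X.
Mole fractions y_i = n_i/n_T; Kp = p_E p_D / (p_A) with p_i = y_i·P.
Setting this equal to 0.0894 bar and taking the physical root (0 < X < 1) gives X = 0.132.
Then n_E = 0.132, n_T = 1.13, so y_E = 0.116.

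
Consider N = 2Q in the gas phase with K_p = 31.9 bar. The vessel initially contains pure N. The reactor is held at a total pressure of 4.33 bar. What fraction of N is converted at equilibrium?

Take 1 mol N as basis and let X be its fractional conversion, so ξ = X.
Species balance: n_N = 1 − X; n_Q = 2X.
Total moles n_T = 1 + X.
y_i = n_i/n_T, p_i = y_i·P. K_p = p_Q^2 / (p_N).
Equating to 31.9 bar and solving on 0 < X < 1: X = 0.805.

X = 0.805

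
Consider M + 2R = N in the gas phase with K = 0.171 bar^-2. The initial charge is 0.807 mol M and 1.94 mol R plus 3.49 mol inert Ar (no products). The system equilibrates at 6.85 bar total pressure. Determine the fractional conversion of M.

Basis: 0.807 mol M initially; let X = conversion of M. Extent ξ = 0.807X.
Moles: n_M = 0.807 − 0.807X; n_R = 1.94 − 1.61X; n_N = 0.807X; n_I = 3.49 (inert).
Total moles n_T = 6.24 − 1.61X.
Mole fractions y_i = n_i/n_T; K = p_N / (p_M p_R^2) with p_i = y_i·P.
Setting this equal to 0.171 bar^-2 and taking the physical root (0 < X < 1) gives X = 0.329.

X = 0.329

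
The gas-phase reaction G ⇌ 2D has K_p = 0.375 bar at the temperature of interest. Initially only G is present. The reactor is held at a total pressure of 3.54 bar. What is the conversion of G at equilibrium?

Basis: 1 mol G initially; let X = conversion of G. Extent ξ = X.
Species balance: n_G = 1 − X; n_D = 2X.
Summing: n_T = 1 + X.
With p_i = (n_i/n_T)P, K_p = p_D^2 / (p_G).
This yields a degree-2 equation in X; solving on (0,1), X = 0.161.

X = 0.161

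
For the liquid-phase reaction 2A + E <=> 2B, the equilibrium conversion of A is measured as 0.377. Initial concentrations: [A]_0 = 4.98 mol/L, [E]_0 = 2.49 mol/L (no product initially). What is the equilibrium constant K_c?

Let X = conversion of A.
Concentrations: [A] = 4.98 − 4.98X; [E] = 2.49 − 2.49X; [B] = 4.98X.
At X = 0.377: [A] = 3.1, [E] = 1.55, [B] = 1.88.
K_c = [B]^2 / ([A]^2 [E]) = 0.236 L/mol.

K_c = 0.236 L/mol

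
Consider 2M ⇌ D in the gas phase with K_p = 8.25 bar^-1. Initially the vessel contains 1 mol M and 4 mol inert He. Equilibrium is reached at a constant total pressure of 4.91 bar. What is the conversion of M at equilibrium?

Let X = conversion of M (basis 1 mol M); extent of reaction ξ = 0.5X.
Moles: n_M = 1 − X; n_D = 0.5X; n_I = 4 (inert).
Total moles n_T = 5 − 0.5X.
Mole fractions y_i = n_i/n_T; K_p = p_D / (p_M^2) with p_i = y_i·P.
Equating to 8.25 bar^-1 and solving on 0 < X < 1: X = 0.788.

X = 0.788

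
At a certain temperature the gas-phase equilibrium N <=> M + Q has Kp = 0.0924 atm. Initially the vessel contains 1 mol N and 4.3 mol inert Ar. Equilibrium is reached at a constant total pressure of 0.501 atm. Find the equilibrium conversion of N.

X = 0.633

Let X = conversion of N (basis 1 mol N); extent of reaction ξ = X.
At extent ξ: n_N = 1 − X; n_M = X; n_Q = X; n_I = 4.3 (inert).
Total moles n_T = 5.3 + X.
With p_i = (n_i/n_T)P, Kp = p_M p_Q / (p_N).
Equating to 0.0924 atm and solving on 0 < X < 1: X = 0.633.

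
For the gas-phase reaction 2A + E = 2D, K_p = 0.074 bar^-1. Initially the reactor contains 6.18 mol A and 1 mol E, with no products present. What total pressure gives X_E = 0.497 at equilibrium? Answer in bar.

P = 6.6 bar

Let X = conversion of E (basis 1 mol E); extent of reaction ξ = X.
Mole table: n_A = 6.18 − 2X; n_E = 1 − X; n_D = 2X.
Summing: n_T = 7.18 − X.
K_p = p_D^2 / (p_A^2 p_E) with p_i = (n_i/n_T)·P.
At X = 0.497: the mole-fraction product g(X) = Π y_i^ν_i = 0.4881. Since K_p = g(X)·P^{-1}, P = (g/K_p)^(1/1) = (0.4881/0.074)^(1/1) = 6.6 bar.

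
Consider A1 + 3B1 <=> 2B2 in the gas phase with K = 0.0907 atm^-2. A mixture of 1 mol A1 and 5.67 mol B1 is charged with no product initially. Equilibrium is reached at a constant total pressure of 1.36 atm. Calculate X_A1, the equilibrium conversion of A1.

X = 0.296

Take 1 mol A1 as basis and let X be its fractional conversion, so ξ = X.
At extent ξ: n_A1 = 1 − X; n_B1 = 5.67 − 3X; n_B2 = 2X.
n_T = Σnᵢ = 6.67 − 2X.
Mole fractions y_i = n_i/n_T; K = p_B2^2 / (p_A1 p_B1^3) with p_i = y_i·P.
Equating to 0.0907 atm^-2 and solving on 0 < X < 1: X = 0.296.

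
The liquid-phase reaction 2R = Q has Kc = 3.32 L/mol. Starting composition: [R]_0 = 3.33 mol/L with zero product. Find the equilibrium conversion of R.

Let X = conversion of R; extent ξ = 3.33X/2 mol/L.
Concentrations: [R] = 3.33 − 3.33X; [Q] = 1.67X.
Kc = [Q] / ([R]^2).
This equals 3.32 at X = 0.809 (the root in 0 < X < 1).

X = 0.809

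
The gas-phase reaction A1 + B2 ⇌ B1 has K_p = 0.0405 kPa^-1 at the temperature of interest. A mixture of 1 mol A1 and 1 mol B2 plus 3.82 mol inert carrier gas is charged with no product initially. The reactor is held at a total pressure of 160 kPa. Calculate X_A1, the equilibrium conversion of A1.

Take 1 mol A1 as basis and let X be its fractional conversion, so ξ = X.
Mole table: n_A1 = 1 − X; n_B2 = 1 − X; n_B1 = X; n_I = 3.82 (inert).
Total moles n_T = 5.82 − X.
With p_i = (n_i/n_T)P, K_p = p_B1 / (p_A1 p_B2).
This yields a degree-2 equation in X; solving on (0,1), X = 0.413.

X = 0.413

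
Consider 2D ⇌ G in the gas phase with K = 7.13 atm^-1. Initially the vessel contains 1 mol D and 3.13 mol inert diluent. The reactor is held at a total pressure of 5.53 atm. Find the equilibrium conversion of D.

X = 0.805

Basis: 1 mol D initially; let X = conversion of D. Extent ξ = 0.5X.
At extent ξ: n_D = 1 − X; n_G = 0.5X; n_I = 3.13 (inert).
Total moles n_T = 4.13 − 0.5X.
With p_i = (n_i/n_T)P, K = p_G / (p_D^2).
Setting this equal to 7.13 atm^-1 and taking the physical root (0 < X < 1) gives X = 0.805.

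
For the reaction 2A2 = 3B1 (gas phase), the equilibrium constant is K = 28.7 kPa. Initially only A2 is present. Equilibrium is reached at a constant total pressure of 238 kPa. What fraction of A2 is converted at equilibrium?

X = 0.277

Basis: 1 mol A2 initially; let X = conversion of A2. Extent ξ = 0.5X.
Moles: n_A2 = 1 − X; n_B1 = 1.5X.
n_T = Σnᵢ = 1 + 0.5X.
With p_i = (n_i/n_T)P, K = p_B1^3 / (p_A2^2).
Setting this equal to 28.7 kPa and taking the physical root (0 < X < 1) gives X = 0.277.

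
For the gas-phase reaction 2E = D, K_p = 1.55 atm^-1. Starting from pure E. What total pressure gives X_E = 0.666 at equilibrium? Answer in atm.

P = 1.28 atm

Basis: 1 mol E initially; let X = conversion of E. Extent ξ = 0.5X.
At extent ξ: n_E = 1 − X; n_D = 0.5X.
Summing: n_T = 1 − 0.5X.
K_p = p_D / (p_E^2) with p_i = (n_i/n_T)·P.
At X = 0.666: the mole-fraction product g(X) = Π y_i^ν_i = 1.991. Since K_p = g(X)·P^{-1}, P = (g/K_p)^(1/1) = (1.991/1.55)^(1/1) = 1.28 atm.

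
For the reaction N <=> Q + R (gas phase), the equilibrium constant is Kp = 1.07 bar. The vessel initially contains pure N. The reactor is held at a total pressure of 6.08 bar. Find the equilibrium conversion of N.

X = 0.387

Take 1 mol N as basis and let X be its fractional conversion, so ξ = X.
Moles: n_N = 1 − X; n_Q = X; n_R = X.
Total moles n_T = 1 + X.
With p_i = (n_i/n_T)P, Kp = p_Q p_R / (p_N).
Substituting and setting equal to 1.07 bar gives a polynomial in X; the root in (0,1) is X = 0.387.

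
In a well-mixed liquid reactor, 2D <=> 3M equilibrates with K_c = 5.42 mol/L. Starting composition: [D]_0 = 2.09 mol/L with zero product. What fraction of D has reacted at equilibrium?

X = 0.543

Let X = conversion of D; extent ξ = 2.09X/2 mol/L.
Concentrations: [D] = 2.09 − 2.09X; [M] = 3.13X.
K_c = [M]^3 / ([D]^2).
Solving K_c = 5.42 for X ∈ (0,1): X = 0.543.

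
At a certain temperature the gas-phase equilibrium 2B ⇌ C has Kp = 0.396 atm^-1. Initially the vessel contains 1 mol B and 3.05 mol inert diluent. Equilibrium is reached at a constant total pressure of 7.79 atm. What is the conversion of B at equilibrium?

Basis: 1 mol B initially; let X = conversion of B. Extent ξ = 0.5X.
Species balance: n_B = 1 − X; n_C = 0.5X; n_I = 3.05 (inert).
Total moles n_T = 4.05 − 0.5X.
y_i = n_i/n_T, p_i = y_i·P. Kp = p_C / (p_B^2).
Equating to 0.396 atm^-1 and solving on 0 < X < 1: X = 0.464.

X = 0.464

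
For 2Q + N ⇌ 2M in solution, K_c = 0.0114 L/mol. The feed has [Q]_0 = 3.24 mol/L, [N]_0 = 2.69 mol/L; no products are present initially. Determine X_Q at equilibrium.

X = 0.143

Let X = conversion of Q; extent ξ = 3.24X/2 mol/L.
Concentrations: [Q] = 3.24 − 3.24X; [N] = 2.69 − 1.62X; [M] = 3.24X.
K_c = [M]^2 / ([Q]^2 [N]).
Setting equal to 0.0114 and solving for X on (0,1) gives X = 0.143.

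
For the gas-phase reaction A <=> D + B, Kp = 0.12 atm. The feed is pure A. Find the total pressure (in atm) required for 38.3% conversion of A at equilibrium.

P = 0.698 atm

Take 1 mol A as basis and let X be its fractional conversion, so ξ = X.
Moles: n_A = 1 − X; n_D = X; n_B = X.
n_T = Σnᵢ = 1 + X.
Kp = p_D p_B / (p_A) with p_i = (n_i/n_T)·P.
At X = 0.383: the mole-fraction product g(X) = Π y_i^ν_i = 0.1719. Since Kp = g(X)·P^{1}, P = (Kp/g)^(1/1) = (0.12/0.1719)^(1/1) = 0.698 atm.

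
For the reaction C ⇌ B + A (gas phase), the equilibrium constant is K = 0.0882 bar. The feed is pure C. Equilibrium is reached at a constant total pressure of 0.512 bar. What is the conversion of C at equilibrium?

X = 0.383

Take 1 mol C as basis and let X be its fractional conversion, so ξ = X.
Mole table: n_C = 1 − X; n_B = X; n_A = X.
Summing: n_T = 1 + X.
Mole fractions y_i = n_i/n_T; K = p_B p_A / (p_C) with p_i = y_i·P.
Equating to 0.0882 bar and solving on 0 < X < 1: X = 0.383.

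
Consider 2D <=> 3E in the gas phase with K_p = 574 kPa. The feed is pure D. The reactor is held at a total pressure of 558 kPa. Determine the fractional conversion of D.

Let X = conversion of D (basis 1 mol D); extent of reaction ξ = 0.5X.
Moles: n_D = 1 − X; n_E = 1.5X.
Total moles n_T = 1 + 0.5X.
y_i = n_i/n_T, p_i = y_i·P. K_p = p_E^3 / (p_D^2).
Equating to 574 kPa and solving on 0 < X < 1: X = 0.472.

X = 0.472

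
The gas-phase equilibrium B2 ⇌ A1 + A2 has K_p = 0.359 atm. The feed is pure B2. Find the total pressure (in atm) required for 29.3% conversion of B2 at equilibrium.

Basis: 1 mol B2 initially; let X = conversion of B2. Extent ξ = X.
Species balance: n_B2 = 1 − X; n_A1 = X; n_A2 = X.
Summing: n_T = 1 + X.
K_p = p_A1 p_A2 / (p_B2) with p_i = (n_i/n_T)·P.
At X = 0.293: the mole-fraction product g(X) = Π y_i^ν_i = 0.09391. Since K_p = g(X)·P^{1}, P = (K_p/g)^(1/1) = (0.359/0.09391)^(1/1) = 3.82 atm.

P = 3.82 atm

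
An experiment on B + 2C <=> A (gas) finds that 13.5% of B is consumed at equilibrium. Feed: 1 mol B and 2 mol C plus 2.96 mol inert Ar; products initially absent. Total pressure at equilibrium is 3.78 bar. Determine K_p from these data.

Basis: 1 mol B initially; let X = conversion of B. Extent ξ = X.
Species balance: n_B = 1 − X; n_C = 2 − 2X; n_A = X; n_I = 2.96 (inert).
n_T = Σnᵢ = 5.96 − 2X.
At X = 0.135: n_B = 0.865, n_C = 1.73, n_A = 0.135, n_T = 5.69.
p_i = (n_i/n_T)·P. K_p = p_A / (p_B p_C^2) = 0.118 bar^-2.

K_p = 0.118 bar^-2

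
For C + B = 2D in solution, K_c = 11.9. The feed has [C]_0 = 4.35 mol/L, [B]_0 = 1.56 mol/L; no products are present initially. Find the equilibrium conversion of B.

X = 0.868

Let X = conversion of B; extent ξ = 1.56·X mol/L.
Concentrations: [C] = 4.35 − 1.56X; [B] = 1.56 − 1.56X; [D] = 3.12X.
K_c = [D]^2 / ([C] [B]).
This equals 11.9 at X = 0.868 (the root in 0 < X < 1).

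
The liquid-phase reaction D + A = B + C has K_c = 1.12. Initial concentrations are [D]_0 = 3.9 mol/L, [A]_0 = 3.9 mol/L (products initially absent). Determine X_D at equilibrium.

Let X = conversion of D; extent ξ = 3.9·X mol/L.
Concentrations: [D] = 3.9 − 3.9X; [A] = 3.9 − 3.9X; [B] = 3.9X; [C] = 3.9X.
K_c = [B] [C] / ([D] [A]).
This equals 1.12 at X = 0.514 (the root in 0 < X < 1).

X = 0.514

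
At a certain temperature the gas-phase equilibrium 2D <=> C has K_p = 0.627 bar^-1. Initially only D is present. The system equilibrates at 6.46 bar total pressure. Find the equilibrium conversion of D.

X = 0.759

Basis: 1 mol D initially; let X = conversion of D. Extent ξ = 0.5X.
At extent ξ: n_D = 1 − X; n_C = 0.5X.
Summing: n_T = 1 − 0.5X.
Mole fractions y_i = n_i/n_T; K_p = p_C / (p_D^2) with p_i = y_i·P.
Equating to 0.627 bar^-1 and solving on 0 < X < 1: X = 0.759.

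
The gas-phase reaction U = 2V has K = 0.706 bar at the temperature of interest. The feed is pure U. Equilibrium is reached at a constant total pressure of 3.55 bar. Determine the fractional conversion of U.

Basis: 1 mol U initially; let X = conversion of U. Extent ξ = X.
Mole table: n_U = 1 − X; n_V = 2X.
Total moles n_T = 1 + X.
Mole fractions y_i = n_i/n_T; K = p_V^2 / (p_U) with p_i = y_i·P.
Substituting and setting equal to 0.706 bar gives a polynomial in X; the root in (0,1) is X = 0.218.

X = 0.218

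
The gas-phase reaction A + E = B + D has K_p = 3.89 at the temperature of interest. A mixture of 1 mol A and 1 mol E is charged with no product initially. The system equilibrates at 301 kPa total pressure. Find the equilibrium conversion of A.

X = 0.664

Basis: 1 mol A initially; let X = conversion of A. Extent ξ = X.
Moles: n_A = 1 − X; n_E = 1 − X; n_B = X; n_D = X.
Total moles n_T = 2 (Δν = 0, constant).
Mole fractions y_i = n_i/n_T; K_p = p_B p_D / (p_A p_E) with p_i = y_i·P.
This yields a degree-2 equation in X; solving on (0,1), X = 0.664.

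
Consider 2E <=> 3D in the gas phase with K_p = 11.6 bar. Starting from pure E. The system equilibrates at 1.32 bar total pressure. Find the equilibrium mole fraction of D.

Basis: 1 mol E initially; let X = conversion of E. Extent ξ = 0.5X.
Mole table: n_E = 1 − X; n_D = 1.5X.
n_T = Σnᵢ = 1 + 0.5X.
With p_i = (n_i/n_T)P, K_p = p_D^3 / (p_E^2).
This yields a degree-3 equation in X; solving on (0,1), X = 0.692.
Then n_D = 1.04, n_T = 1.35, so y_D = 0.771.

y_D = 0.771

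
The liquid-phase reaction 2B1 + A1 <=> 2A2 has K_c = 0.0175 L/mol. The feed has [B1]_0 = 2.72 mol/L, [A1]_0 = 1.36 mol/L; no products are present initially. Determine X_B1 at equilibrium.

Let X = conversion of B1; extent ξ = 2.72X/2 mol/L.
Concentrations: [B1] = 2.72 − 2.72X; [A1] = 1.36 − 1.36X; [A2] = 2.72X.
K_c = [A2]^2 / ([B1]^2 [A1]).
Equating to 0.0175 L/mol: the physical root is X = 0.126.

X = 0.126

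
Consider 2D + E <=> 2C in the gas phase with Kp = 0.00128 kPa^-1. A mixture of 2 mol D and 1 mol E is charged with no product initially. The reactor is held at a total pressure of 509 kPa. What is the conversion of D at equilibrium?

Let X = conversion of D (basis 2 mol D); extent of reaction ξ = X.
At extent ξ: n_D = 2 − 2X; n_E = 1 − X; n_C = 2X.
n_T = Σnᵢ = 3 − X.
Mole fractions y_i = n_i/n_T; Kp = p_C^2 / (p_D^2 p_E) with p_i = y_i·P.
Substituting and setting equal to 0.00128 kPa^-1 gives a polynomial in X; the root in (0,1) is X = 0.292.

X = 0.292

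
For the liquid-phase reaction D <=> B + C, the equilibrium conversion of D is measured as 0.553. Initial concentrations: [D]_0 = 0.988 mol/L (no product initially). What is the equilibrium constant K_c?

K_c = 0.676 mol/L

Let X = conversion of D.
Concentrations: [D] = 0.988 − 0.988X; [B] = 0.988X; [C] = 0.988X.
At X = 0.553: [D] = 0.442, [B] = 0.546, [C] = 0.546.
K_c = [B] [C] / ([D]) = 0.676 mol/L.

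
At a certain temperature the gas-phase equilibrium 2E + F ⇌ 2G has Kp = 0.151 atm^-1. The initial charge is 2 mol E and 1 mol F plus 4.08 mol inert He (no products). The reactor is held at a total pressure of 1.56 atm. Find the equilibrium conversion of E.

X = 0.146

Basis: 2 mol E initially; let X = conversion of E. Extent ξ = X.
At extent ξ: n_E = 2 − 2X; n_F = 1 − X; n_G = 2X; n_I = 4.08 (inert).
Total moles n_T = 7.08 − X.
Mole fractions y_i = n_i/n_T; Kp = p_G^2 / (p_E^2 p_F) with p_i = y_i·P.
Setting this equal to 0.151 atm^-1 and taking the physical root (0 < X < 1) gives X = 0.146.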